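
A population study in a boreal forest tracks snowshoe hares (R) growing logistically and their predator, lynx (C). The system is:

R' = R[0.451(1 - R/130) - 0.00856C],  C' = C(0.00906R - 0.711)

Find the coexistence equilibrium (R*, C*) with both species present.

From dC/dt = 0 with C > 0: 0.00906R* = 0.711, so R* = 78.5.
Substitute into dR/dt = 0: 0.451(1 - 78.5/130) = 0.00856C*.
The bracket is 0.396, giving C* = 0.179/0.00856 = 20.9.

R* ≈ 78.5, C* ≈ 20.9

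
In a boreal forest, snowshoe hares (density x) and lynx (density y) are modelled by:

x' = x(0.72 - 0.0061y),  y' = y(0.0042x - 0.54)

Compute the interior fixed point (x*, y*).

Set dy/dt = 0 with y > 0: 0.0042x - 0.54 = 0, so x* = 0.54/0.0042 = 129.
Set dx/dt = 0 with x > 0: 0.72 - 0.0061y = 0, so y* = 0.72/0.0061 = 118.

x* ≈ 129, y* ≈ 118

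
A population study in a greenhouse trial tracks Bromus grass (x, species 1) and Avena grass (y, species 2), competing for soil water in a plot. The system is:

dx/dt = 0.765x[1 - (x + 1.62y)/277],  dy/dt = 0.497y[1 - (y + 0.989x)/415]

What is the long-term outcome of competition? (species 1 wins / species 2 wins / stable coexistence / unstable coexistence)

species 2 excludes species 1

Compare the nullcline intercepts: K1/α12 = 277/1.62 = 171 < K2 = 415; K2/α21 = 415/0.989 = 420 > K1 = 277.
Since the inequalities point opposite ways, species 2 can invade but species 1 cannot.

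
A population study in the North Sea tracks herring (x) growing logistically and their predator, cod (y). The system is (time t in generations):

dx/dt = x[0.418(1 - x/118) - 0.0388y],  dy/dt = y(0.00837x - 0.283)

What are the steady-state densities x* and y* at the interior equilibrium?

x* ≈ 33.8, y* ≈ 7.69

From dy/dt = 0 with y > 0: 0.00837x* = 0.283, so x* = 33.8.
Substitute into dx/dt = 0: 0.418(1 - 33.8/118) = 0.0388y*.
The bracket is 0.713, giving y* = 0.298/0.0388 = 7.69.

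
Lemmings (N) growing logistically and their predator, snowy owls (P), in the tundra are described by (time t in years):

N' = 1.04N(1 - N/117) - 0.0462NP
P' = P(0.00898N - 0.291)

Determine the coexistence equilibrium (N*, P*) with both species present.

N* ≈ 32.4, P* ≈ 16.3

From dP/dt = 0 with P > 0: 0.00898N* = 0.291, so N* = 32.4.
Substitute into dN/dt = 0: 1.04(1 - 32.4/117) = 0.0462P*.
The bracket is 0.723, giving P* = 0.752/0.0462 = 16.3.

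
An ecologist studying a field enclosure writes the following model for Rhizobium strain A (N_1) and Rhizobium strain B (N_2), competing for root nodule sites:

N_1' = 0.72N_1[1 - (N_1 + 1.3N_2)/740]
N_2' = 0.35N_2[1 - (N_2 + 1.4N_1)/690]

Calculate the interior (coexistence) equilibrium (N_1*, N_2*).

Setting both brackets to zero gives the nullclines N_1 + 1.3N_2 = 740 and 1.4N_1 + N_2 = 690.
Substituting N_2 = 690 - 1.4N_1 into the first: N_1(1 - 1.3·1.4) = 740 - 1.3·690.
So N_1* = -157/-0.82 = 191, and then N_2* = 690 - 1.4·191 = 422.

N_1* ≈ 191, N_2* ≈ 422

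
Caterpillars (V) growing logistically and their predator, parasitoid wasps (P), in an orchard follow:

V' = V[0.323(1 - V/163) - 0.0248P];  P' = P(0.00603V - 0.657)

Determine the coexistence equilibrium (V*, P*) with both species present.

V* ≈ 109, P* ≈ 4.32

From dP/dt = 0 with P > 0: 0.00603V* = 0.657, so V* = 109.
Substitute into dV/dt = 0: 0.323(1 - 109/163) = 0.0248P*.
The bracket is 0.332, giving P* = 0.107/0.0248 = 4.32.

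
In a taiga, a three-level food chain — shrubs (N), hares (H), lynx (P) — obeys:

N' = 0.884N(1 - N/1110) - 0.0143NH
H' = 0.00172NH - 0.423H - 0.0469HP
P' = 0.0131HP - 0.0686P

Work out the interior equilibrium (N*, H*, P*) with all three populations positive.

From dP/dt = 0: 0.0131H* = 0.0686, so H* = 5.24.
From dN/dt = 0: 0.884(1 - N*/1110) = 0.0143·5.24, giving N* = 1110·(1 - 0.0847) = 1020.
From dH/dt = 0: 0.00172·1020 - 0.423 = 0.0469P*, so P* = 1.32/0.0469 = 28.2.

N* ≈ 1020, H* ≈ 5.24, P* ≈ 28.2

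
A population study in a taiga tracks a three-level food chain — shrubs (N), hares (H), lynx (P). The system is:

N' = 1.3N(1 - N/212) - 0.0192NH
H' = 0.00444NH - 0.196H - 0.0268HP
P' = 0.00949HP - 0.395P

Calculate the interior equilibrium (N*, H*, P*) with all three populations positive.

N* ≈ 81.7, H* ≈ 41.6, P* ≈ 6.22

From dP/dt = 0: 0.00949H* = 0.395, so H* = 41.6.
From dN/dt = 0: 1.3(1 - N*/212) = 0.0192·41.6, giving N* = 212·(1 - 0.615) = 81.7.
From dH/dt = 0: 0.00444·81.7 - 0.196 = 0.0268P*, so P* = 0.167/0.0268 = 6.22.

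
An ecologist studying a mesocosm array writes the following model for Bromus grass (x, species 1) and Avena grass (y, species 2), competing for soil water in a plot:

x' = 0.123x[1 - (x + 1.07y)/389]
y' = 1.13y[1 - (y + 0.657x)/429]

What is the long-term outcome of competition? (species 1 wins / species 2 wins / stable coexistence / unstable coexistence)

species 2 excludes species 1

Compare the nullcline intercepts: K1/α12 = 389/1.07 = 364 < K2 = 429; K2/α21 = 429/0.657 = 653 > K1 = 389.
Since the inequalities point opposite ways, species 2 can invade but species 1 cannot.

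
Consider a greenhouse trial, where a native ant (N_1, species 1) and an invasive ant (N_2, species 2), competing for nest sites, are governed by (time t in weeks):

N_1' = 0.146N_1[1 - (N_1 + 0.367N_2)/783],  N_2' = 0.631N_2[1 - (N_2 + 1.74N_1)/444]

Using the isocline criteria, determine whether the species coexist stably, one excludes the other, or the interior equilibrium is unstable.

Compare the nullcline intercepts: K1/α12 = 783/0.367 = 2130 > K2 = 444; K2/α21 = 444/1.74 = 255 < K1 = 783.
Since the inequalities point opposite ways, species 1 can invade but species 2 cannot.

species 1 excludes species 2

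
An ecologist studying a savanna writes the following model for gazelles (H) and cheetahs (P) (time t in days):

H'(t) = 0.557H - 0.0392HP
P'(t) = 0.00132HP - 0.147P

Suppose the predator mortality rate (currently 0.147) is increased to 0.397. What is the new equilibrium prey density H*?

At the interior fixed point, setting dP/dt = 0 with P > 0 fixes H* = (predator death rate)/(HP coefficient) — independent of the other coefficients.
With the change, H* = 0.397/0.00132 = 301; it rises from 111.

H* ≈ 301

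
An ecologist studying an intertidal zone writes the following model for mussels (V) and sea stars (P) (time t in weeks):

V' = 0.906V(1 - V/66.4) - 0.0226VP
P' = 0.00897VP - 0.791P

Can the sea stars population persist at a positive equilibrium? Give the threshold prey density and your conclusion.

Threshold V = 88.2; K < 88.2, so no, the predator goes extinct.

The predator equation gives dP/dt > 0 only when V > 0.791/0.00897 = 88.2.
Without the predator, V → K = 66.4. Since 66.4 < 88.2, the predator cannot invade.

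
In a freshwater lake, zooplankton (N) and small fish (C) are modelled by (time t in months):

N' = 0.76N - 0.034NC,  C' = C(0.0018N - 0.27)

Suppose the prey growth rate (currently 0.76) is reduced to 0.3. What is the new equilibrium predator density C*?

C* ≈ 8.82

At the interior fixed point, setting dN/dt = 0 with N > 0 fixes C* = (prey growth rate)/(NC coefficient) — independent of the other coefficients.
With the change, C* = 0.3/0.034 = 8.82; it falls from 22.4.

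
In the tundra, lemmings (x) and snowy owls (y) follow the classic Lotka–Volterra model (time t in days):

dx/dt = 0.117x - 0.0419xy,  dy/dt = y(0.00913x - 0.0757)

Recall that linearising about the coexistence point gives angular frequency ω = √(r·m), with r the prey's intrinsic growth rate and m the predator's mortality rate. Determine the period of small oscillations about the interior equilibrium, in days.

T ≈ 66.8 days

Here r = 0.117 and m = 0.0757, so r·m = 0.00886.
ω = √0.00886 = 0.0941 per day, hence T = 2π/ω ≈ 66.8 days.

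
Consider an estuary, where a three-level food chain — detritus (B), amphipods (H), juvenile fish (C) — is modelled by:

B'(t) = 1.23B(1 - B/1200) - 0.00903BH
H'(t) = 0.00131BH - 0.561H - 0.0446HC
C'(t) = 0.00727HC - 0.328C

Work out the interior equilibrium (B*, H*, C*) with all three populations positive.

B* ≈ 803, H* ≈ 45.1, C* ≈ 11

From dC/dt = 0: 0.00727H* = 0.328, so H* = 45.1.
From dB/dt = 0: 1.23(1 - B*/1200) = 0.00903·45.1, giving B* = 1200·(1 - 0.331) = 803.
From dH/dt = 0: 0.00131·803 - 0.561 = 0.0446C*, so C* = 0.49/0.0446 = 11.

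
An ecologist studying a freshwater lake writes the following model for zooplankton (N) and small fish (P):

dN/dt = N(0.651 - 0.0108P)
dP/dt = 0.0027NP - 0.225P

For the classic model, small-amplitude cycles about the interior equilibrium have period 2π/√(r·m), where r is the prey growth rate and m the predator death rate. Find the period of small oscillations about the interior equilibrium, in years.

Here r = 0.651 and m = 0.225, so r·m = 0.146.
ω = √0.146 = 0.383 per year, hence T = 2π/ω ≈ 16.4 years.

T ≈ 16.4 years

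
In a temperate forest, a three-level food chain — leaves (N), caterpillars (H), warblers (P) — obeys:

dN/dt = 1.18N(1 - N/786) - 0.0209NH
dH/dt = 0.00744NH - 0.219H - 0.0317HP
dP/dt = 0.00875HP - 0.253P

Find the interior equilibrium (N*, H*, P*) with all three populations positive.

N* ≈ 383, H* ≈ 28.9, P* ≈ 83.1

From dP/dt = 0: 0.00875H* = 0.253, so H* = 28.9.
From dN/dt = 0: 1.18(1 - N*/786) = 0.0209·28.9, giving N* = 786·(1 - 0.512) = 383.
From dH/dt = 0: 0.00744·383 - 0.219 = 0.0317P*, so P* = 2.63/0.0317 = 83.1.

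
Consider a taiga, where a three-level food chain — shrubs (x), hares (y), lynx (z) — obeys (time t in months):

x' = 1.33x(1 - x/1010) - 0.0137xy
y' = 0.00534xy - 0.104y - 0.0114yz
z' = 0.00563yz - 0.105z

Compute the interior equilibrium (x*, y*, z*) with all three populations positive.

x* ≈ 816, y* ≈ 18.7, z* ≈ 373

From dz/dt = 0: 0.00563y* = 0.105, so y* = 18.7.
From dx/dt = 0: 1.33(1 - x*/1010) = 0.0137·18.7, giving x* = 1010·(1 - 0.192) = 816.
From dy/dt = 0: 0.00534·816 - 0.104 = 0.0114z*, so z* = 4.25/0.0114 = 373.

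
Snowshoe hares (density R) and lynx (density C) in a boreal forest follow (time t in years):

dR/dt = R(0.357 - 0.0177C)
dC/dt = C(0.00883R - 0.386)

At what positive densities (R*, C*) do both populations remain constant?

R* ≈ 43.7, C* ≈ 20.2

Set dC/dt = 0 with C > 0: 0.00883R - 0.386 = 0, so R* = 0.386/0.00883 = 43.7.
Set dR/dt = 0 with R > 0: 0.357 - 0.0177C = 0, so C* = 0.357/0.0177 = 20.2.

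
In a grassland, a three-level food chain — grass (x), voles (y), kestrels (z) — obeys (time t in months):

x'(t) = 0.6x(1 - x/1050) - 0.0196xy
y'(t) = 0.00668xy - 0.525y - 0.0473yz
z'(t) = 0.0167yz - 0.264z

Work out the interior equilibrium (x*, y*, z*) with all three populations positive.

From dz/dt = 0: 0.0167y* = 0.264, so y* = 15.8.
From dx/dt = 0: 0.6(1 - x*/1050) = 0.0196·15.8, giving x* = 1050·(1 - 0.516) = 508.
From dy/dt = 0: 0.00668·508 - 0.525 = 0.0473z*, so z* = 2.87/0.0473 = 60.6.

x* ≈ 508, y* ≈ 15.8, z* ≈ 60.6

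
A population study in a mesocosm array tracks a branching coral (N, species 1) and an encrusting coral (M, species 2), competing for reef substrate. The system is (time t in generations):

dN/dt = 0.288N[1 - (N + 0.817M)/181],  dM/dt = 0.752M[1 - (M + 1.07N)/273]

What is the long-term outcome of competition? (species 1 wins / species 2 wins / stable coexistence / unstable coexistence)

Compare the nullcline intercepts: K1/α12 = 181/0.817 = 222 < K2 = 273; K2/α21 = 273/1.07 = 255 > K1 = 181.
Since the inequalities point opposite ways, species 2 can invade but species 1 cannot.

species 2 excludes species 1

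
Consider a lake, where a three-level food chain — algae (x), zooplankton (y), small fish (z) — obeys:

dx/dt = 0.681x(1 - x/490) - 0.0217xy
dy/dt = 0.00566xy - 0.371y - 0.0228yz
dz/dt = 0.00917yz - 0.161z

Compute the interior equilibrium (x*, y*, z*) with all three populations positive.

From dz/dt = 0: 0.00917y* = 0.161, so y* = 17.6.
From dx/dt = 0: 0.681(1 - x*/490) = 0.0217·17.6, giving x* = 490·(1 - 0.559) = 216.
From dy/dt = 0: 0.00566·216 - 0.371 = 0.0228z*, so z* = 0.851/0.0228 = 37.3.

x* ≈ 216, y* ≈ 17.6, z* ≈ 37.3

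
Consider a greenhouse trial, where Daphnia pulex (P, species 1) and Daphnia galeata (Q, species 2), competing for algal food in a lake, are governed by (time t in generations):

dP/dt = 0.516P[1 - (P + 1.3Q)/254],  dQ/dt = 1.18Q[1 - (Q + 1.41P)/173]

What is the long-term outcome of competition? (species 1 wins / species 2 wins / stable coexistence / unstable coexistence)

species 1 excludes species 2

Compare the nullcline intercepts: K1/α12 = 254/1.3 = 195 > K2 = 173; K2/α21 = 173/1.41 = 123 < K1 = 254.
Since the inequalities point opposite ways, species 1 can invade but species 2 cannot.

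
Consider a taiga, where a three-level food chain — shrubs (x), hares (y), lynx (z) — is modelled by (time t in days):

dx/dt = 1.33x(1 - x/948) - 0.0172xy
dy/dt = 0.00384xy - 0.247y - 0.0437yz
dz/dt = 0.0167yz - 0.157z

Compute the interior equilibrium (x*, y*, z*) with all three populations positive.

x* ≈ 833, y* ≈ 9.4, z* ≈ 67.5

From dz/dt = 0: 0.0167y* = 0.157, so y* = 9.4.
From dx/dt = 0: 1.33(1 - x*/948) = 0.0172·9.4, giving x* = 948·(1 - 0.122) = 833.
From dy/dt = 0: 0.00384·833 - 0.247 = 0.0437z*, so z* = 2.95/0.0437 = 67.5.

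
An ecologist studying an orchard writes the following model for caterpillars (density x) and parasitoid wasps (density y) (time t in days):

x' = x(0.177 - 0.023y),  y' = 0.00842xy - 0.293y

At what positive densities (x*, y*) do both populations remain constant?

Set dy/dt = 0 with y > 0: 0.00842x - 0.293 = 0, so x* = 0.293/0.00842 = 34.8.
Set dx/dt = 0 with x > 0: 0.177 - 0.023y = 0, so y* = 0.177/0.023 = 7.7.

x* ≈ 34.8, y* ≈ 7.7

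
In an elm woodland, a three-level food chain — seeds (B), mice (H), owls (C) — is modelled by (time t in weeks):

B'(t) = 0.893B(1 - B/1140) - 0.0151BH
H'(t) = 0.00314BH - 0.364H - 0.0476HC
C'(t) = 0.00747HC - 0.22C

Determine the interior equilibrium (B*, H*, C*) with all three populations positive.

From dC/dt = 0: 0.00747H* = 0.22, so H* = 29.5.
From dB/dt = 0: 0.893(1 - B*/1140) = 0.0151·29.5, giving B* = 1140·(1 - 0.498) = 572.
From dH/dt = 0: 0.00314·572 - 0.364 = 0.0476C*, so C* = 1.43/0.0476 = 30.1.

B* ≈ 572, H* ≈ 29.5, C* ≈ 30.1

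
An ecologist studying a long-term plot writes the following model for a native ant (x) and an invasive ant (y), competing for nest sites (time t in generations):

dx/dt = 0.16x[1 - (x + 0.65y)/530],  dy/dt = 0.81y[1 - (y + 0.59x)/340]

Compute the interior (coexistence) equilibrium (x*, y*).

x* ≈ 501, y* ≈ 44.3

Setting both brackets to zero gives the nullclines x + 0.65y = 530 and 0.59x + y = 340.
Substituting y = 340 - 0.59x into the first: x(1 - 0.65·0.59) = 530 - 0.65·340.
So x* = 309/0.617 = 501, and then y* = 340 - 0.59·501 = 44.3.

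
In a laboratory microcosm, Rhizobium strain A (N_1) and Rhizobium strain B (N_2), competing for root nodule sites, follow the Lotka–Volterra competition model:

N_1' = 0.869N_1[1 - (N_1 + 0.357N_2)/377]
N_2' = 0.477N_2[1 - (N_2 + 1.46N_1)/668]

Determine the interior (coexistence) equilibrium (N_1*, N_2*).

N_1* ≈ 289, N_2* ≈ 246

Setting both brackets to zero gives the nullclines N_1 + 0.357N_2 = 377 and 1.46N_1 + N_2 = 668.
Substituting N_2 = 668 - 1.46N_1 into the first: N_1(1 - 0.357·1.46) = 377 - 0.357·668.
So N_1* = 139/0.479 = 289, and then N_2* = 668 - 1.46·289 = 246.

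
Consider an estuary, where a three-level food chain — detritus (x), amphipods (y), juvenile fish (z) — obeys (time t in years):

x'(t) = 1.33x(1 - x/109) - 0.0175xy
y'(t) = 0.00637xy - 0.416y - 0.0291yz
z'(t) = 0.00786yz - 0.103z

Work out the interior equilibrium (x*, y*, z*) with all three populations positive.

x* ≈ 90.2, y* ≈ 13.1, z* ≈ 5.45

From dz/dt = 0: 0.00786y* = 0.103, so y* = 13.1.
From dx/dt = 0: 1.33(1 - x*/109) = 0.0175·13.1, giving x* = 109·(1 - 0.172) = 90.2.
From dy/dt = 0: 0.00637·90.2 - 0.416 = 0.0291z*, so z* = 0.159/0.0291 = 5.45.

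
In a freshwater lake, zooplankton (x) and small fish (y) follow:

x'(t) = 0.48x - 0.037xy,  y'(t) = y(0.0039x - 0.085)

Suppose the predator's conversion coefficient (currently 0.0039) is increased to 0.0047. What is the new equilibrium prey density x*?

At the interior fixed point, setting dy/dt = 0 with y > 0 fixes x* = (predator death rate)/(xy coefficient) — independent of the other coefficients.
With the change, x* = 0.085/0.0047 = 18.1; it falls from 21.8.

x* ≈ 18.1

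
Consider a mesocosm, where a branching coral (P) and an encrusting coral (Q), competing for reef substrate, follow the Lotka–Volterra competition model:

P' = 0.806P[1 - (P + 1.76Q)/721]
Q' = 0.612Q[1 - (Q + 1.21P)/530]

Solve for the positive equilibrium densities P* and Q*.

Setting both brackets to zero gives the nullclines P + 1.76Q = 721 and 1.21P + Q = 530.
Substituting Q = 530 - 1.21P into the first: P(1 - 1.76·1.21) = 721 - 1.76·530.
So P* = -212/-1.13 = 187, and then Q* = 530 - 1.21·187 = 303.

P* ≈ 187, Q* ≈ 303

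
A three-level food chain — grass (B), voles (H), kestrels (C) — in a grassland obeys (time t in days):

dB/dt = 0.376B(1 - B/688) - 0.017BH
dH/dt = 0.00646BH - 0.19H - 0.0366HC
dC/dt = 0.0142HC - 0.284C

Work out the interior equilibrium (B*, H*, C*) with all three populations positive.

From dC/dt = 0: 0.0142H* = 0.284, so H* = 20.
From dB/dt = 0: 0.376(1 - B*/688) = 0.017·20, giving B* = 688·(1 - 0.904) = 65.9.
From dH/dt = 0: 0.00646·65.9 - 0.19 = 0.0366C*, so C* = 0.236/0.0366 = 6.44.

B* ≈ 65.9, H* ≈ 20, C* ≈ 6.44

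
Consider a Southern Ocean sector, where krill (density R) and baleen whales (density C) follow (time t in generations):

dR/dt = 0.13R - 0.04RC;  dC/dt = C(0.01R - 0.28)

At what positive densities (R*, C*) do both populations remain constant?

R* ≈ 28, C* ≈ 3.25

Set dC/dt = 0 with C > 0: 0.01R - 0.28 = 0, so R* = 0.28/0.01 = 28.
Set dR/dt = 0 with R > 0: 0.13 - 0.04C = 0, so C* = 0.13/0.04 = 3.25.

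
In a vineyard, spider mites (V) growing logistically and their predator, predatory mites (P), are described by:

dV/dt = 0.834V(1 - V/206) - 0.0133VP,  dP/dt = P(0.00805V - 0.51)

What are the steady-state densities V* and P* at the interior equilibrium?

V* ≈ 63.4, P* ≈ 43.4

From dP/dt = 0 with P > 0: 0.00805V* = 0.51, so V* = 63.4.
Substitute into dV/dt = 0: 0.834(1 - 63.4/206) = 0.0133P*.
The bracket is 0.692, giving P* = 0.578/0.0133 = 43.4.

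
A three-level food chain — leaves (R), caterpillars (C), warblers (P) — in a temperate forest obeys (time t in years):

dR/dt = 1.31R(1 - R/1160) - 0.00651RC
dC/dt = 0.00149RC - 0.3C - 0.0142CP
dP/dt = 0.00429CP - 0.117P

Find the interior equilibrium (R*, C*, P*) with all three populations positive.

R* ≈ 1000, C* ≈ 27.3, P* ≈ 84.1

From dP/dt = 0: 0.00429C* = 0.117, so C* = 27.3.
From dR/dt = 0: 1.31(1 - R*/1160) = 0.00651·27.3, giving R* = 1160·(1 - 0.136) = 1000.
From dC/dt = 0: 0.00149·1000 - 0.3 = 0.0142P*, so P* = 1.19/0.0142 = 84.1.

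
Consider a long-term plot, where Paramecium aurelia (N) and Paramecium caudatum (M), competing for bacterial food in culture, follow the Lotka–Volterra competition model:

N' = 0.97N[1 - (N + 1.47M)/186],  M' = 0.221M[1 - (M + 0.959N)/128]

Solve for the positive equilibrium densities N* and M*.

Setting both brackets to zero gives the nullclines N + 1.47M = 186 and 0.959N + M = 128.
Substituting M = 128 - 0.959N into the first: N(1 - 1.47·0.959) = 186 - 1.47·128.
So N* = -2.16/-0.41 = 5.27, and then M* = 128 - 0.959·5.27 = 123.

N* ≈ 5.27, M* ≈ 123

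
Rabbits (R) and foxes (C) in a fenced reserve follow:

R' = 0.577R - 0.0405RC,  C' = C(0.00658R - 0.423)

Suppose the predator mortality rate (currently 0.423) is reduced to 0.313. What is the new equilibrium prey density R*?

R* ≈ 47.6

At the interior fixed point, setting dC/dt = 0 with C > 0 fixes R* = (predator death rate)/(RC coefficient) — independent of the other coefficients.
With the change, R* = 0.313/0.00658 = 47.6; it falls from 64.3.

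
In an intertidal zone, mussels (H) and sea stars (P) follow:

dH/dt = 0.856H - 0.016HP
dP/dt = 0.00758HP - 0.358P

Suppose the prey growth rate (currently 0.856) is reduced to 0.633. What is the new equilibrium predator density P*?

P* ≈ 39.6

At the interior fixed point, setting dH/dt = 0 with H > 0 fixes P* = (prey growth rate)/(HP coefficient) — independent of the other coefficients.
With the change, P* = 0.633/0.016 = 39.6; it falls from 53.5.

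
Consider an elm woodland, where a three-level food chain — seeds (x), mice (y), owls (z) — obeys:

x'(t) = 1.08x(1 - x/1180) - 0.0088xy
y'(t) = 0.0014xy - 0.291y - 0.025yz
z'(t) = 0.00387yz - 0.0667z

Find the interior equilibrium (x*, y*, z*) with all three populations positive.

From dz/dt = 0: 0.00387y* = 0.0667, so y* = 17.2.
From dx/dt = 0: 1.08(1 - x*/1180) = 0.0088·17.2, giving x* = 1180·(1 - 0.14) = 1010.
From dy/dt = 0: 0.0014·1010 - 0.291 = 0.025z*, so z* = 1.13/0.025 = 45.2.

x* ≈ 1010, y* ≈ 17.2, z* ≈ 45.2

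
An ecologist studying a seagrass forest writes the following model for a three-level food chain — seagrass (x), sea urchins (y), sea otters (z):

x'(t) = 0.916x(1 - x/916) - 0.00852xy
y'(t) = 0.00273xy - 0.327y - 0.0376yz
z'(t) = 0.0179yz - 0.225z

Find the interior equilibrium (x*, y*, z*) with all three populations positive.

x* ≈ 809, y* ≈ 12.6, z* ≈ 50

From dz/dt = 0: 0.0179y* = 0.225, so y* = 12.6.
From dx/dt = 0: 0.916(1 - x*/916) = 0.00852·12.6, giving x* = 916·(1 - 0.117) = 809.
From dy/dt = 0: 0.00273·809 - 0.327 = 0.0376z*, so z* = 1.88/0.0376 = 50.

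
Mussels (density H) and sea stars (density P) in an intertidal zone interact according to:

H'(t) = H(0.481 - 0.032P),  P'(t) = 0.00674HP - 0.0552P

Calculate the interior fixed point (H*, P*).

H* ≈ 8.19, P* ≈ 15

Set dP/dt = 0 with P > 0: 0.00674H - 0.0552 = 0, so H* = 0.0552/0.00674 = 8.19.
Set dH/dt = 0 with H > 0: 0.481 - 0.032P = 0, so P* = 0.481/0.032 = 15.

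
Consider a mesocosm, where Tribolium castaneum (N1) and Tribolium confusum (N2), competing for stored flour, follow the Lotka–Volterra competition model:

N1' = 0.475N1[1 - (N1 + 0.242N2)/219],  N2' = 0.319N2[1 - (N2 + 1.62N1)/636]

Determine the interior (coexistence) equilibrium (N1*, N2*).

Setting both brackets to zero gives the nullclines N1 + 0.242N2 = 219 and 1.62N1 + N2 = 636.
Substituting N2 = 636 - 1.62N1 into the first: N1(1 - 0.242·1.62) = 219 - 0.242·636.
So N1* = 65.1/0.608 = 107, and then N2* = 636 - 1.62·107 = 463.

N1* ≈ 107, N2* ≈ 463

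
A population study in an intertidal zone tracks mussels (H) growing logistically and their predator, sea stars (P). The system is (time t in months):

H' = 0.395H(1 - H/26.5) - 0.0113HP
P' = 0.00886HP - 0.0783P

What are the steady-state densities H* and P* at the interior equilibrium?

From dP/dt = 0 with P > 0: 0.00886H* = 0.0783, so H* = 8.84.
Substitute into dH/dt = 0: 0.395(1 - 8.84/26.5) = 0.0113P*.
The bracket is 0.667, giving P* = 0.263/0.0113 = 23.3.

H* ≈ 8.84, P* ≈ 23.3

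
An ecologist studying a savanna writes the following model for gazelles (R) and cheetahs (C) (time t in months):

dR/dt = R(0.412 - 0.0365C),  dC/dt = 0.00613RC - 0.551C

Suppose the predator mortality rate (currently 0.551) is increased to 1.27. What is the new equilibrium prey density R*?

R* ≈ 207

At the interior fixed point, setting dC/dt = 0 with C > 0 fixes R* = (predator death rate)/(RC coefficient) — independent of the other coefficients.
With the change, R* = 1.27/0.00613 = 207; it rises from 89.9.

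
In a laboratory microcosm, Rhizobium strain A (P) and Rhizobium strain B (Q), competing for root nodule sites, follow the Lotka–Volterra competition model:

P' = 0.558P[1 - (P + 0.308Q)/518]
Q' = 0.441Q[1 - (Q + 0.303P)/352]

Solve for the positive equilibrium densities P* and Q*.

Setting both brackets to zero gives the nullclines P + 0.308Q = 518 and 0.303P + Q = 352.
Substituting Q = 352 - 0.303P into the first: P(1 - 0.308·0.303) = 518 - 0.308·352.
So P* = 410/0.907 = 452, and then Q* = 352 - 0.303·452 = 215.

P* ≈ 452, Q* ≈ 215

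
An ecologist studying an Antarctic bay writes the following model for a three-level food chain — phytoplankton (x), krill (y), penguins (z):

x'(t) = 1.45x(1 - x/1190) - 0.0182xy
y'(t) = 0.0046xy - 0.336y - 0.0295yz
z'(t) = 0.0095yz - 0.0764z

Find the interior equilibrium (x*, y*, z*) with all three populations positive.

From dz/dt = 0: 0.0095y* = 0.0764, so y* = 8.04.
From dx/dt = 0: 1.45(1 - x*/1190) = 0.0182·8.04, giving x* = 1190·(1 - 0.101) = 1070.
From dy/dt = 0: 0.0046·1070 - 0.336 = 0.0295z*, so z* = 4.59/0.0295 = 155.

x* ≈ 1070, y* ≈ 8.04, z* ≈ 155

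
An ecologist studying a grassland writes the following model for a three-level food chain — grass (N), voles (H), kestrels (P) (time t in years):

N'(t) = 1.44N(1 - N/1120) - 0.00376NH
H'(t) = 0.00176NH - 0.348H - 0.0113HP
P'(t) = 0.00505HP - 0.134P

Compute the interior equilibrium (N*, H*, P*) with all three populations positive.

From dP/dt = 0: 0.00505H* = 0.134, so H* = 26.5.
From dN/dt = 0: 1.44(1 - N*/1120) = 0.00376·26.5, giving N* = 1120·(1 - 0.0693) = 1040.
From dH/dt = 0: 0.00176·1040 - 0.348 = 0.0113P*, so P* = 1.49/0.0113 = 132.

N* ≈ 1040, H* ≈ 26.5, P* ≈ 132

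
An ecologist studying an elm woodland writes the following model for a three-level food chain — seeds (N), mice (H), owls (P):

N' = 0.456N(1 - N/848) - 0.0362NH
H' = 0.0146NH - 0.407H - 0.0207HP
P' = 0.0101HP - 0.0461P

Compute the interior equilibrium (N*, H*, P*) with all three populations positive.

N* ≈ 541, H* ≈ 4.56, P* ≈ 362

From dP/dt = 0: 0.0101H* = 0.0461, so H* = 4.56.
From dN/dt = 0: 0.456(1 - N*/848) = 0.0362·4.56, giving N* = 848·(1 - 0.362) = 541.
From dH/dt = 0: 0.0146·541 - 0.407 = 0.0207P*, so P* = 7.49/0.0207 = 362.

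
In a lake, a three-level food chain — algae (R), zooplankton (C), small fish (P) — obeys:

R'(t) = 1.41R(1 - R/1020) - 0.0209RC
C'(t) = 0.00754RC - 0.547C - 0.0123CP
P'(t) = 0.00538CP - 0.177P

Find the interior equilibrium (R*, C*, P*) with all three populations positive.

R* ≈ 523, C* ≈ 32.9, P* ≈ 276

From dP/dt = 0: 0.00538C* = 0.177, so C* = 32.9.
From dR/dt = 0: 1.41(1 - R*/1020) = 0.0209·32.9, giving R* = 1020·(1 - 0.488) = 523.
From dC/dt = 0: 0.00754·523 - 0.547 = 0.0123P*, so P* = 3.39/0.0123 = 276.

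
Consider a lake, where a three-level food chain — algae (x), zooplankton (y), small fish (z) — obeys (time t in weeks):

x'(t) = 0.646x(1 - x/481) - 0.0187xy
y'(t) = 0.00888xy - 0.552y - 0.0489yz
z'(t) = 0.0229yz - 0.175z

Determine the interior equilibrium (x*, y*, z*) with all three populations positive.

x* ≈ 375, y* ≈ 7.64, z* ≈ 56.7

From dz/dt = 0: 0.0229y* = 0.175, so y* = 7.64.
From dx/dt = 0: 0.646(1 - x*/481) = 0.0187·7.64, giving x* = 481·(1 - 0.221) = 375.
From dy/dt = 0: 0.00888·375 - 0.552 = 0.0489z*, so z* = 2.77/0.0489 = 56.7.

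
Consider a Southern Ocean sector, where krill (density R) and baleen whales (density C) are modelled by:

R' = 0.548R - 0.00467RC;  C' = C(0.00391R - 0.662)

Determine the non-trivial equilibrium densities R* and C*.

R* ≈ 169, C* ≈ 117

Set dC/dt = 0 with C > 0: 0.00391R - 0.662 = 0, so R* = 0.662/0.00391 = 169.
Set dR/dt = 0 with R > 0: 0.548 - 0.00467C = 0, so C* = 0.548/0.00467 = 117.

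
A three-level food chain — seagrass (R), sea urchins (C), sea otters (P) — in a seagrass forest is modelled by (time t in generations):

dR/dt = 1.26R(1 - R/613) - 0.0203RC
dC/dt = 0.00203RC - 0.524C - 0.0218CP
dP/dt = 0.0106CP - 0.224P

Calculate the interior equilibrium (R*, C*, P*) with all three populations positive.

R* ≈ 404, C* ≈ 21.1, P* ≈ 13.6

From dP/dt = 0: 0.0106C* = 0.224, so C* = 21.1.
From dR/dt = 0: 1.26(1 - R*/613) = 0.0203·21.1, giving R* = 613·(1 - 0.34) = 404.
From dC/dt = 0: 0.00203·404 - 0.524 = 0.0218P*, so P* = 0.297/0.0218 = 13.6.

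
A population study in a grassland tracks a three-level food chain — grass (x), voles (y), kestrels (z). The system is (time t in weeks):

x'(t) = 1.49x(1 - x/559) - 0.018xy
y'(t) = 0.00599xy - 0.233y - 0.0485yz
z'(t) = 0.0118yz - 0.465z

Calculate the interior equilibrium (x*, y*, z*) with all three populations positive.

From dz/dt = 0: 0.0118y* = 0.465, so y* = 39.4.
From dx/dt = 0: 1.49(1 - x*/559) = 0.018·39.4, giving x* = 559·(1 - 0.476) = 293.
From dy/dt = 0: 0.00599·293 - 0.233 = 0.0485z*, so z* = 1.52/0.0485 = 31.4.

x* ≈ 293, y* ≈ 39.4, z* ≈ 31.4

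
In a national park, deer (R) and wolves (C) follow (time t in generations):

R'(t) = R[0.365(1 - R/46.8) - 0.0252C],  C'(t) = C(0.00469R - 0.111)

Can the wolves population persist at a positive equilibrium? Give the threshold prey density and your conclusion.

Threshold R = 23.7; K > 23.7, so yes, the predator persists.

The predator equation gives dC/dt > 0 only when R > 0.111/0.00469 = 23.7.
Without the predator, R → K = 46.8. Since 46.8 > 23.7, the predator can invade and persist.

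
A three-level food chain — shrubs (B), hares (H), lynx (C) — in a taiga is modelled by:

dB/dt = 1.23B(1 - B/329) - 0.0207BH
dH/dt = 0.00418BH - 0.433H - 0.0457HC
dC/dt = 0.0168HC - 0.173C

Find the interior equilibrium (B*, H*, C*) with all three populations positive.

B* ≈ 272, H* ≈ 10.3, C* ≈ 15.4

From dC/dt = 0: 0.0168H* = 0.173, so H* = 10.3.
From dB/dt = 0: 1.23(1 - B*/329) = 0.0207·10.3, giving B* = 329·(1 - 0.173) = 272.
From dH/dt = 0: 0.00418·272 - 0.433 = 0.0457C*, so C* = 0.704/0.0457 = 15.4.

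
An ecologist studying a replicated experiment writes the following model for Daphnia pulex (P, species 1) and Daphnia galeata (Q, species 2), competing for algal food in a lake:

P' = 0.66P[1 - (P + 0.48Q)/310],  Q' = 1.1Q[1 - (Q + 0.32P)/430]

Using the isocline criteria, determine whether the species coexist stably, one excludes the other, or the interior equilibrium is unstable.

stable coexistence

Compare the nullcline intercepts: K1/α12 = 310/0.48 = 646 > K2 = 430; K2/α21 = 430/0.32 = 1340 > K1 = 310.
Since both inequalities hold, each species can invade when rare, so the interior equilibrium is stable.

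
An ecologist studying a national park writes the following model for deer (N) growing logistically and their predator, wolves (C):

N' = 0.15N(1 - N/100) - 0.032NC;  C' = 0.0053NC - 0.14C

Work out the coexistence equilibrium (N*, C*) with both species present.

From dC/dt = 0 with C > 0: 0.0053N* = 0.14, so N* = 26.4.
Substitute into dN/dt = 0: 0.15(1 - 26.4/100) = 0.032C*.
The bracket is 0.736, giving C* = 0.11/0.032 = 3.45.

N* ≈ 26.4, C* ≈ 3.45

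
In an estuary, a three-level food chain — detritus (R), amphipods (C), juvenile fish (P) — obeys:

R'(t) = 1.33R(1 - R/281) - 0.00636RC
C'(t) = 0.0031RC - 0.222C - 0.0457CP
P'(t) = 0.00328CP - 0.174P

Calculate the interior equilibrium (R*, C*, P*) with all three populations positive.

R* ≈ 210, C* ≈ 53, P* ≈ 9.37

From dP/dt = 0: 0.00328C* = 0.174, so C* = 53.
From dR/dt = 0: 1.33(1 - R*/281) = 0.00636·53, giving R* = 281·(1 - 0.254) = 210.
From dC/dt = 0: 0.0031·210 - 0.222 = 0.0457P*, so P* = 0.428/0.0457 = 9.37.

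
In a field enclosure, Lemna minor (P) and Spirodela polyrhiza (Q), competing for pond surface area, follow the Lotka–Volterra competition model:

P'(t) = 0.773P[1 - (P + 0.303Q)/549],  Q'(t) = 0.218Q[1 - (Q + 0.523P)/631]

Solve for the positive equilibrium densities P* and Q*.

Setting both brackets to zero gives the nullclines P + 0.303Q = 549 and 0.523P + Q = 631.
Substituting Q = 631 - 0.523P into the first: P(1 - 0.303·0.523) = 549 - 0.303·631.
So P* = 358/0.842 = 425, and then Q* = 631 - 0.523·425 = 409.

P* ≈ 425, Q* ≈ 409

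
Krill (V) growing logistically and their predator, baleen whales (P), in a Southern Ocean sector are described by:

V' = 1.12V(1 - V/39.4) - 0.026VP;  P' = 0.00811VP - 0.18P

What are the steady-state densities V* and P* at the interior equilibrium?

From dP/dt = 0 with P > 0: 0.00811V* = 0.18, so V* = 22.2.
Substitute into dV/dt = 0: 1.12(1 - 22.2/39.4) = 0.026P*.
The bracket is 0.437, giving P* = 0.489/0.026 = 18.8.

V* ≈ 22.2, P* ≈ 18.8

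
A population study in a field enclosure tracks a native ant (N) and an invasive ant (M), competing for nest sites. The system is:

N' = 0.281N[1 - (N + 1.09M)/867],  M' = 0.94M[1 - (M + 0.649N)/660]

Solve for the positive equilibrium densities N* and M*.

N* ≈ 504, M* ≈ 333

Setting both brackets to zero gives the nullclines N + 1.09M = 867 and 0.649N + M = 660.
Substituting M = 660 - 0.649N into the first: N(1 - 1.09·0.649) = 867 - 1.09·660.
So N* = 148/0.293 = 504, and then M* = 660 - 0.649·504 = 333.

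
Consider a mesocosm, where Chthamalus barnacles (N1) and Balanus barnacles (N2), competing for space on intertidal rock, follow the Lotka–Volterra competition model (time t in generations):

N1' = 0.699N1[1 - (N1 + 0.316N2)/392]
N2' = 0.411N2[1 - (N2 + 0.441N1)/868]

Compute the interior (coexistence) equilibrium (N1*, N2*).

N1* ≈ 137, N2* ≈ 808

Setting both brackets to zero gives the nullclines N1 + 0.316N2 = 392 and 0.441N1 + N2 = 868.
Substituting N2 = 868 - 0.441N1 into the first: N1(1 - 0.316·0.441) = 392 - 0.316·868.
So N1* = 118/0.861 = 137, and then N2* = 868 - 0.441·137 = 808.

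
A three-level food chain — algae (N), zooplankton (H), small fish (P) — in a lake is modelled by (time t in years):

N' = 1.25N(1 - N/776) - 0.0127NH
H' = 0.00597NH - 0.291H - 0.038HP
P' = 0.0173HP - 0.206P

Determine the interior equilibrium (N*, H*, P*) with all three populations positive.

From dP/dt = 0: 0.0173H* = 0.206, so H* = 11.9.
From dN/dt = 0: 1.25(1 - N*/776) = 0.0127·11.9, giving N* = 776·(1 - 0.121) = 682.
From dH/dt = 0: 0.00597·682 - 0.291 = 0.038P*, so P* = 3.78/0.038 = 99.5.

N* ≈ 682, H* ≈ 11.9, P* ≈ 99.5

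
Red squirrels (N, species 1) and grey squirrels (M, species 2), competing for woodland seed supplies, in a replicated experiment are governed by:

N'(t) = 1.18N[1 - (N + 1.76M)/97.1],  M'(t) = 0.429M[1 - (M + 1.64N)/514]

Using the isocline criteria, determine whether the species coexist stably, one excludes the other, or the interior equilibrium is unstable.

species 2 excludes species 1

Compare the nullcline intercepts: K1/α12 = 97.1/1.76 = 55.2 < K2 = 514; K2/α21 = 514/1.64 = 313 > K1 = 97.1.
Since the inequalities point opposite ways, species 2 can invade but species 1 cannot.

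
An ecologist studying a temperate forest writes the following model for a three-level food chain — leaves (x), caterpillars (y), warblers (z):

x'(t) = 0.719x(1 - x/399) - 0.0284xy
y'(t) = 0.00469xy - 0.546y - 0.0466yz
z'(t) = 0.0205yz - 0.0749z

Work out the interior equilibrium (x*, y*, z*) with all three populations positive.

From dz/dt = 0: 0.0205y* = 0.0749, so y* = 3.65.
From dx/dt = 0: 0.719(1 - x*/399) = 0.0284·3.65, giving x* = 399·(1 - 0.144) = 341.
From dy/dt = 0: 0.00469·341 - 0.546 = 0.0466z*, so z* = 1.06/0.0466 = 22.6.

x* ≈ 341, y* ≈ 3.65, z* ≈ 22.6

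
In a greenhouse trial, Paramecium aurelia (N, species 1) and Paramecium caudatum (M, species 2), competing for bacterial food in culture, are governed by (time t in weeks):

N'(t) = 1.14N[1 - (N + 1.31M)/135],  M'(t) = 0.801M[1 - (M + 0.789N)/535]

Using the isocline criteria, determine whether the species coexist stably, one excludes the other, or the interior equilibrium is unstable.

species 2 excludes species 1

Compare the nullcline intercepts: K1/α12 = 135/1.31 = 103 < K2 = 535; K2/α21 = 535/0.789 = 678 > K1 = 135.
Since the inequalities point opposite ways, species 2 can invade but species 1 cannot.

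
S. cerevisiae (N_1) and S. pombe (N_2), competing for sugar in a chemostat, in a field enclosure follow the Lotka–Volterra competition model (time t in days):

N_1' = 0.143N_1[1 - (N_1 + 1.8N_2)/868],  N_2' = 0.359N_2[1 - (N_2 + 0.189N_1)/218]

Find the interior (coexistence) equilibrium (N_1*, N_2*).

Setting both brackets to zero gives the nullclines N_1 + 1.8N_2 = 868 and 0.189N_1 + N_2 = 218.
Substituting N_2 = 218 - 0.189N_1 into the first: N_1(1 - 1.8·0.189) = 868 - 1.8·218.
So N_1* = 476/0.66 = 721, and then N_2* = 218 - 0.189·721 = 81.8.

N_1* ≈ 721, N_2* ≈ 81.8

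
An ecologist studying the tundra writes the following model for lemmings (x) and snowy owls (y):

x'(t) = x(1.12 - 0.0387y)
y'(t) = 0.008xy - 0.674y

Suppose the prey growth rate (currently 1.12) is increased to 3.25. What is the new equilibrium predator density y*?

y* ≈ 84

At the interior fixed point, setting dx/dt = 0 with x > 0 fixes y* = (prey growth rate)/(xy coefficient) — independent of the other coefficients.
With the change, y* = 3.25/0.0387 = 84; it rises from 28.9.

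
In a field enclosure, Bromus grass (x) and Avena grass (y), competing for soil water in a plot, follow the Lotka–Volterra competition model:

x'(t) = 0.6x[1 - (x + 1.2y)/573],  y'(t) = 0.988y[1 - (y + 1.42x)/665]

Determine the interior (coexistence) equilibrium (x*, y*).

Setting both brackets to zero gives the nullclines x + 1.2y = 573 and 1.42x + y = 665.
Substituting y = 665 - 1.42x into the first: x(1 - 1.2·1.42) = 573 - 1.2·665.
So x* = -225/-0.704 = 320, and then y* = 665 - 1.42·320 = 211.

x* ≈ 320, y* ≈ 211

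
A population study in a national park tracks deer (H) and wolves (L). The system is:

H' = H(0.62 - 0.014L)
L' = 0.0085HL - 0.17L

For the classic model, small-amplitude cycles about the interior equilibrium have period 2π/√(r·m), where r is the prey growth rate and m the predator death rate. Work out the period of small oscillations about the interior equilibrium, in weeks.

Here r = 0.62 and m = 0.17, so r·m = 0.105.
ω = √0.105 = 0.325 per week, hence T = 2π/ω ≈ 19.4 weeks.

T ≈ 19.4 weeks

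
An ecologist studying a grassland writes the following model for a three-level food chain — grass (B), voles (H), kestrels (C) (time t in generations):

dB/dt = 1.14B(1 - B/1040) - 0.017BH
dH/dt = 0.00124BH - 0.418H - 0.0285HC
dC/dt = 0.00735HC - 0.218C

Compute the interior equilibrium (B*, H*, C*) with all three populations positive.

B* ≈ 580, H* ≈ 29.7, C* ≈ 10.6

From dC/dt = 0: 0.00735H* = 0.218, so H* = 29.7.
From dB/dt = 0: 1.14(1 - B*/1040) = 0.017·29.7, giving B* = 1040·(1 - 0.442) = 580.
From dH/dt = 0: 0.00124·580 - 0.418 = 0.0285C*, so C* = 0.301/0.0285 = 10.6.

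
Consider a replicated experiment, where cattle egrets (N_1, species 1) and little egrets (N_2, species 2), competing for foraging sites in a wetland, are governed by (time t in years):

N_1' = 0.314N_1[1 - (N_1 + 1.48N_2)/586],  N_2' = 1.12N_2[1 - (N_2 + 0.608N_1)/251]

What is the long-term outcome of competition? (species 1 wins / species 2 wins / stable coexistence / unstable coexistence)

species 1 excludes species 2

Compare the nullcline intercepts: K1/α12 = 586/1.48 = 396 > K2 = 251; K2/α21 = 251/0.608 = 413 < K1 = 586.
Since the inequalities point opposite ways, species 1 can invade but species 2 cannot.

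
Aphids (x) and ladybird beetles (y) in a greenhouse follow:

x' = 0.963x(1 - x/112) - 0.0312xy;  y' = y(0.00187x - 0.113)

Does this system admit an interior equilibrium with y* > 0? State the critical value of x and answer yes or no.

Threshold x = 60.4; K > 60.4, so yes, the predator persists.

The predator equation gives dy/dt > 0 only when x > 0.113/0.00187 = 60.4.
Without the predator, x → K = 112. Since 112 > 60.4, the predator can invade and persist.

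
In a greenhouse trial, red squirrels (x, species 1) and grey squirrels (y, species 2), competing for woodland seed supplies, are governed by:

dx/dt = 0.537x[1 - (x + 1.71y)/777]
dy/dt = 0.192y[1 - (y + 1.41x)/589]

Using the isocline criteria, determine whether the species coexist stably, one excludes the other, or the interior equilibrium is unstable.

unstable coexistence (outcome depends on initial conditions)

Compare the nullcline intercepts: K1/α12 = 777/1.71 = 454 < K2 = 589; K2/α21 = 589/1.41 = 418 < K1 = 777.
Since both are reversed, neither can invade when rare; the interior point is a saddle.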